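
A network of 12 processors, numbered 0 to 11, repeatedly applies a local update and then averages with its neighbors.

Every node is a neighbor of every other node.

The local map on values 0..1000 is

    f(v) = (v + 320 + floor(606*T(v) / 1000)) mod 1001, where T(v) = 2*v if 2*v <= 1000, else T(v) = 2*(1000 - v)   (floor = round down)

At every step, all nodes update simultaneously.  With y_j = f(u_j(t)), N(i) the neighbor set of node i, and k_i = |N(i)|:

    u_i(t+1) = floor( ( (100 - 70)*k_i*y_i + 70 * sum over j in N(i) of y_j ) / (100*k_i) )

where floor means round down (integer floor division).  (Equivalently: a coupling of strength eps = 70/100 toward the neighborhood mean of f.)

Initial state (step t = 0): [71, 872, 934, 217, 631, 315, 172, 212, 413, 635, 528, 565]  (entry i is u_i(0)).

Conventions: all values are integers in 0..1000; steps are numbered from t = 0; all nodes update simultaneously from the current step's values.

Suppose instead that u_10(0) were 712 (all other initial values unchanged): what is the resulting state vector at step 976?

Simulating step by step:
t=0: [71, 872, 934, 217, 631, 315, 172, 212, 413, 635, 712, 565]
t=1: [448, 417, 414, 524, 429, 339, 501, 521, 390, 429, 425, 432]
t=2: [287, 270, 269, 313, 277, 230, 314, 313, 256, 277, 275, 278]
t=3: [751, 742, 741, 528, 745, 721, 528, 528, 735, 745, 745, 746]
t=4: [381, 382, 382, 392, 382, 383, 392, 392, 382, 382, 382, 381]
t=5: [166, 167, 167, 172, 167, 168, 172, 172, 167, 167, 167, 166]
t=6: [690, 690, 690, 693, 690, 691, 693, 693, 690, 690, 690, 690]
t=7: [384, 384, 384, 384, 384, 384, 384, 384, 384, 384, 384, 384]
t=8: [168, 168, 168, 168, 168, 168, 168, 168, 168, 168, 168, 168]
t=9: [691, 691, 691, 691, 691, 691, 691, 691, 691, 691, 691, 691]
t=10: [384, 384, 384, 384, 384, 384, 384, 384, 384, 384, 384, 384]

Answer: [384, 384, 384, 384, 384, 384, 384, 384, 384, 384, 384, 384]
Key observation: The state at step 7, [384, 384, 384, 384, 384, 384, 384, 384, 384, 384, 384, 384], reappears at step 10: the system is in a cycle of period 3 from step 7 on.  Therefore the state at step 976 equals the state at step 7 + ((976 - 7) mod 3) = 7, which is [384, 384, 384, 384, 384, 384, 384, 384, 384, 384, 384, 384].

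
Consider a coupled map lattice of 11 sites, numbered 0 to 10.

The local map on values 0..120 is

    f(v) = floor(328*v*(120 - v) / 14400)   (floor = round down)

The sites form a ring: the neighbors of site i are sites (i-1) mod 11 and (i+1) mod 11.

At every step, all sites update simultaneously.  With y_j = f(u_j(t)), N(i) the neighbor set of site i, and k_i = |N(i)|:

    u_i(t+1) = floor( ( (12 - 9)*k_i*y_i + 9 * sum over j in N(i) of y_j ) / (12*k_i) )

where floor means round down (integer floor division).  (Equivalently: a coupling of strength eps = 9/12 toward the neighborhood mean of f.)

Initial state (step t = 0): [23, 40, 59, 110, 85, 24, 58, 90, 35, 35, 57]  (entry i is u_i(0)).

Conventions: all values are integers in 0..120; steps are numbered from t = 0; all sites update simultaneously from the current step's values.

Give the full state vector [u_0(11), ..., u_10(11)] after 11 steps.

Answer: [76, 76, 76, 76, 76, 76, 76, 76, 76, 76, 76]

Derivation:
t=0: [23, 40, 59, 110, 85, 24, 58, 90, 35, 35, 57]
t=1: [69, 67, 56, 61, 45, 68, 62, 70, 64, 72, 64]
t=2: [80, 80, 80, 79, 79, 78, 79, 80, 79, 80, 79]
t=3: [72, 72, 72, 72, 73, 73, 73, 72, 72, 72, 72]
t=4: [78, 78, 78, 78, 78, 78, 78, 78, 78, 78, 78]
t=5: [74, 74, 74, 74, 74, 74, 74, 74, 74, 74, 74]
t=6: [77, 77, 77, 77, 77, 77, 77, 77, 77, 77, 77]
t=7: [75, 75, 75, 75, 75, 75, 75, 75, 75, 75, 75]
t=8: [76, 76, 76, 76, 76, 76, 76, 76, 76, 76, 76]
t=9: [76, 76, 76, 76, 76, 76, 76, 76, 76, 76, 76]
t=10: [76, 76, 76, 76, 76, 76, 76, 76, 76, 76, 76]
t=11: [76, 76, 76, 76, 76, 76, 76, 76, 76, 76, 76]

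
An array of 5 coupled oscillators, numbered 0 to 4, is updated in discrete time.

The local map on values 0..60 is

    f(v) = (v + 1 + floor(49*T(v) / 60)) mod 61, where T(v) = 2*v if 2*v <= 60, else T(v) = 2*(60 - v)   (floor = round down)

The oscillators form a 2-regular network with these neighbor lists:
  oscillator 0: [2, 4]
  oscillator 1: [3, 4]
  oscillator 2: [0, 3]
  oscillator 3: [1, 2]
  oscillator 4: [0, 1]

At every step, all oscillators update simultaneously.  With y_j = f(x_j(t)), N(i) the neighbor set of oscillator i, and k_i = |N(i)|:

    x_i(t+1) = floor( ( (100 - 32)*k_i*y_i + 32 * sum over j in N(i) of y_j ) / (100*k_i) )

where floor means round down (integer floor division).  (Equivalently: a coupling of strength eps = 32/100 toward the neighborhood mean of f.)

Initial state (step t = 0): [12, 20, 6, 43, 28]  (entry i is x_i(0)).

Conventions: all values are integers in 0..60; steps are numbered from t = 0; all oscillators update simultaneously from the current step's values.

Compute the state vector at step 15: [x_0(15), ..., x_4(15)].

Answer: [39, 39, 14, 15, 37]

Derivation:
t=0: [12, 20, 6, 43, 28]
t=1: [26, 39, 17, 17, 22]
t=2: [21, 25, 39, 39, 42]
t=3: [41, 7, 19, 11, 17]
t=4: [23, 24, 41, 30, 35]
t=5: [4, 7, 11, 15, 10]
t=6: [16, 23, 27, 34, 23]
t=7: [31, 2, 16, 12, 6]
t=8: [21, 11, 37, 29, 14]
t=9: [46, 28, 21, 17, 38]
t=10: [16, 18, 46, 41, 12]
t=11: [35, 39, 14, 17, 36]
t=12: [18, 18, 34, 38, 14]
t=13: [41, 40, 20, 19, 40]
t=14: [18, 18, 46, 45, 12]
t=15: [39, 39, 14, 15, 37]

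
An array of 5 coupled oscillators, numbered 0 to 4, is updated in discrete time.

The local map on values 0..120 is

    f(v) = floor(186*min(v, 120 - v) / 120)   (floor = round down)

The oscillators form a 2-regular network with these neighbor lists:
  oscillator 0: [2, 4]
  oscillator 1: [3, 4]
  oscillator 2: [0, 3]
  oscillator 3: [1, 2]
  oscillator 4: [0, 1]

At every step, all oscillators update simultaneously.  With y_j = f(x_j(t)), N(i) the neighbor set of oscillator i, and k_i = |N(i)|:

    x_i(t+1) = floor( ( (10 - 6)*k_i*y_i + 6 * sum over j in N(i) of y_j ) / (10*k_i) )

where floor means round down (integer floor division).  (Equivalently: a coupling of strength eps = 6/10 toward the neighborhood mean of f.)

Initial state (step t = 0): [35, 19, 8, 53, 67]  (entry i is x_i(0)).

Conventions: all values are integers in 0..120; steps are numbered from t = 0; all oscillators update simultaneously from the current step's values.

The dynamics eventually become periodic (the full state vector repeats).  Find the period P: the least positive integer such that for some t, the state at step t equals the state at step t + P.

Simulating step by step:
t=0: [35, 19, 8, 53, 67]
t=1: [49, 60, 45, 45, 57]
t=2: [77, 84, 70, 76, 85]
t=3: [65, 58, 71, 66, 57]
t=4: [82, 86, 80, 82, 87]
t=5: [57, 53, 59, 57, 53]
t=6: [87, 83, 89, 87, 83]
t=7: [51, 55, 49, 51, 55]
t=8: [79, 83, 77, 79, 83]
t=9: [62, 58, 64, 62, 58]
t=10: [88, 89, 87, 88, 89]
t=11: [49, 48, 49, 49, 48]
t=12: [74, 74, 75, 74, 74]
t=13: [70, 71, 70, 70, 71]
t=14: [76, 75, 77, 76, 75]
t=15: [67, 68, 67, 67, 68]
t=16: [81, 80, 82, 81, 80]
t=17: [60, 61, 59, 60, 61]
t=18: [91, 91, 92, 91, 91]
t=19: [43, 44, 43, 43, 44]
t=20: [66, 67, 66, 66, 67]
t=21: [82, 82, 83, 82, 82]
t=22: [57, 58, 57, 57, 58]
t=23: [88, 88, 88, 88, 88]
t=24: [49, 49, 49, 49, 49]
t=25: [75, 75, 75, 75, 75]
t=26: [69, 69, 69, 69, 69]
t=27: [79, 79, 79, 79, 79]
t=28: [63, 63, 63, 63, 63]
t=29: [88, 88, 88, 88, 88]

Answer: 6
Key observation: The state at step 23, [88, 88, 88, 88, 88], reappears at step 29 — and no state repeats earlier — so the cycle the system enters has period 6.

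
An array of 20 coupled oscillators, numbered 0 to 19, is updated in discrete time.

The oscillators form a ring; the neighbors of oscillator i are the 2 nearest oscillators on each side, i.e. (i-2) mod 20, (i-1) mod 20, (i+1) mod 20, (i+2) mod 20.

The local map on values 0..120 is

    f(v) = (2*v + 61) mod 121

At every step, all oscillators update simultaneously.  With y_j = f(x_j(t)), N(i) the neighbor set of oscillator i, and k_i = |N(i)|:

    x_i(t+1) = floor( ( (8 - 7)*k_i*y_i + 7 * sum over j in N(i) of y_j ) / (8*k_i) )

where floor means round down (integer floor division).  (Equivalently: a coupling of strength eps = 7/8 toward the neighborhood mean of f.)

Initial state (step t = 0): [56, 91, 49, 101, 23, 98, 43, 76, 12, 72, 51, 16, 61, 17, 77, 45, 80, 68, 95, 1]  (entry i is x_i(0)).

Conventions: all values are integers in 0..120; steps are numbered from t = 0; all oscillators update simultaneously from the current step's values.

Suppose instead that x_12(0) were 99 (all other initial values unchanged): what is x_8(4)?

Answer: x_8(4) = 79
Key observation: This trace re-runs the system from the modified initial state.

Derivation:
t=0: [56, 91, 49, 101, 23, 98, 43, 76, 12, 72, 51, 16, 99, 17, 77, 45, 80, 68, 95, 1]
t=1: [30, 38, 44, 37, 35, 55, 68, 57, 64, 78, 66, 63, 73, 63, 64, 83, 58, 53, 64, 38]
t=2: [28, 14, 12, 24, 38, 39, 49, 70, 73, 68, 78, 78, 70, 79, 77, 64, 70, 59, 34, 30]
t=3: [54, 79, 83, 59, 56, 55, 48, 57, 74, 87, 85, 88, 94, 86, 83, 80, 59, 41, 56, 59]
t=4: [74, 71, 69, 74, 61, 50, 57, 69, 79, 94, 84, 89, 98, 85, 73, 77, 68, 61, 47, 55]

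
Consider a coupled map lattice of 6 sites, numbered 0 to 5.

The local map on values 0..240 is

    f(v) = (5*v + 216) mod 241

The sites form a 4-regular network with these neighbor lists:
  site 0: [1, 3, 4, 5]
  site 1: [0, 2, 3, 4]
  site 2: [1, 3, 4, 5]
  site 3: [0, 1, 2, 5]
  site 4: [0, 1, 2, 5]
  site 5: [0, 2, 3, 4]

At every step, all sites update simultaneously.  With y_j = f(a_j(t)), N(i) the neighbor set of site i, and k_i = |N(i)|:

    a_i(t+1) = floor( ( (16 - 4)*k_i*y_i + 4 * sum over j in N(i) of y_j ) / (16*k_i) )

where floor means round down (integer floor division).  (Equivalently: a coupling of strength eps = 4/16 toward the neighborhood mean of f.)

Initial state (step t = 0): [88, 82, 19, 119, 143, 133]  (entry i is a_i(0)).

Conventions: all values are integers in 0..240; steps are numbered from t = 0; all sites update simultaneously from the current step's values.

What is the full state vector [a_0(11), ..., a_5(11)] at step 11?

Simulating step by step:
t=0: [88, 82, 19, 119, 143, 133]
t=1: [167, 141, 89, 100, 190, 152]
t=2: [105, 192, 174, 205, 181, 52]
t=3: [53, 179, 131, 63, 154, 197]
t=4: [208, 138, 139, 85, 64, 206]
t=5: [65, 165, 168, 148, 69, 59]
t=6: [70, 86, 95, 190, 75, 50]
t=7: [106, 160, 200, 194, 124, 206]
t=8: [44, 62, 35, 174, 92, 53]
t=9: [183, 74, 150, 130, 184, 221]
t=10: [158, 108, 34, 131, 153, 117]
t=11: [48, 46, 126, 129, 31, 80]

Answer: [48, 46, 126, 129, 31, 80]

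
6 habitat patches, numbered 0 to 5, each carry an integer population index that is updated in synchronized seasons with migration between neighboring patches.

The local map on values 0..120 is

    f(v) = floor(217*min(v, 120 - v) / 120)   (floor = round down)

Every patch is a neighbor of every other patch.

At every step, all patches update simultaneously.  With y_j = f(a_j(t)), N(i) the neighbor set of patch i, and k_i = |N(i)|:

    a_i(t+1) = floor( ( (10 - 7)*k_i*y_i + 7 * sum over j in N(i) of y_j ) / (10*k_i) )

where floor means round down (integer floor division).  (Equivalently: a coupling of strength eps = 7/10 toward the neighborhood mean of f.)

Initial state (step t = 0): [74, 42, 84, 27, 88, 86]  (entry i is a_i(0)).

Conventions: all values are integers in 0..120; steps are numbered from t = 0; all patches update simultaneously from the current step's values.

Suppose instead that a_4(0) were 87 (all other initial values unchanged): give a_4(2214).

Simulating step by step:
t=0: [74, 42, 84, 27, 87, 86]
t=1: [68, 66, 65, 62, 64, 64]
t=2: [98, 98, 99, 100, 99, 99]
t=3: [37, 37, 37, 37, 37, 37]
t=4: [66, 66, 66, 66, 66, 66]
t=5: [97, 97, 97, 97, 97, 97]
t=6: [41, 41, 41, 41, 41, 41]
t=7: [74, 74, 74, 74, 74, 74]
t=8: [83, 83, 83, 83, 83, 83]
t=9: [66, 66, 66, 66, 66, 66]

Answer: a_4(2214) = 66
Key observation: The state at step 4, [66, 66, 66, 66, 66, 66], reappears at step 9: the system is in a cycle of period 5 from step 4 on.  Therefore the state at step 2214 equals the state at step 4 + ((2214 - 4) mod 5) = 4, which is [66, 66, 66, 66, 66, 66].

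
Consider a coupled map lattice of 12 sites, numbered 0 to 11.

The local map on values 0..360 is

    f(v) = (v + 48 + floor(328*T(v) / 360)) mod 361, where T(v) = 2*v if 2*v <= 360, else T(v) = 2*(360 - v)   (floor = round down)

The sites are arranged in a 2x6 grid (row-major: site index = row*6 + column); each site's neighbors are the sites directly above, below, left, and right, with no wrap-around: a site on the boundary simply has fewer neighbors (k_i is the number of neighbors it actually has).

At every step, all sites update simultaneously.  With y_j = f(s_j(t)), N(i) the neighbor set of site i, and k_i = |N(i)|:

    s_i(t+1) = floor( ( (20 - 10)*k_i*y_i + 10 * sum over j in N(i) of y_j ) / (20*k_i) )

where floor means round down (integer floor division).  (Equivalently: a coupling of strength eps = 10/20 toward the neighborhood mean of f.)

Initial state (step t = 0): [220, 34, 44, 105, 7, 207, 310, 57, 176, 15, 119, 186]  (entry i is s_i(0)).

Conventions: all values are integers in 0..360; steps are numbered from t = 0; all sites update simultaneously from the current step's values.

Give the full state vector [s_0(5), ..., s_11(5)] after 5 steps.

Simulating step by step:
t=0: [220, 34, 44, 105, 7, 207, 310, 57, 176, 15, 119, 186]
t=1: [138, 161, 197, 226, 123, 150, 136, 173, 169, 136, 68, 143]
t=2: [90, 142, 167, 126, 101, 86, 97, 149, 152, 128, 151, 132]
t=3: [253, 138, 119, 110, 240, 243, 262, 140, 109, 69, 129, 130]
t=4: [117, 77, 142, 247, 164, 121, 117, 134, 235, 248, 98, 75]
t=5: [79, 160, 135, 132, 156, 116, 29, 104, 123, 171, 253, 217]

Answer: [79, 160, 135, 132, 156, 116, 29, 104, 123, 171, 253, 217]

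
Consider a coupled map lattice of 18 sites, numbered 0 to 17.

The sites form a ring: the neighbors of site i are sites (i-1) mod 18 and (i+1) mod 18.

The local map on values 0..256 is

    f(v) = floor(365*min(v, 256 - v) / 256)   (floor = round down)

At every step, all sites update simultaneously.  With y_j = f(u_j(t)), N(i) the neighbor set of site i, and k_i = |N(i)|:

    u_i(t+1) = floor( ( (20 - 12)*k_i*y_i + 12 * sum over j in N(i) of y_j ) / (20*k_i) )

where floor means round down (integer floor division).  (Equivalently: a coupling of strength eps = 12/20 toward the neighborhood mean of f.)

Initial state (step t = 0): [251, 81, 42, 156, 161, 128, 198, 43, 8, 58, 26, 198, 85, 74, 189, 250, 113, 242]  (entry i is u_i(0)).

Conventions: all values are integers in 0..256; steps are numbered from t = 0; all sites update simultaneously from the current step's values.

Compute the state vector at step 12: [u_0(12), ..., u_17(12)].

Answer: [166, 163, 160, 158, 160, 168, 175, 178, 177, 173, 160, 141, 126, 121, 128, 148, 164, 169]

Derivation:
t=0: [251, 81, 42, 156, 161, 128, 198, 43, 8, 58, 26, 198, 85, 74, 189, 250, 113, 242]
t=1: [43, 65, 100, 115, 151, 137, 105, 52, 47, 47, 64, 80, 104, 106, 71, 80, 72, 58]
t=2: [76, 97, 133, 152, 159, 157, 132, 94, 69, 74, 90, 117, 138, 135, 119, 106, 99, 81]
t=3: [119, 140, 155, 153, 141, 150, 152, 135, 110, 109, 132, 155, 168, 169, 164, 153, 136, 120]
t=4: [168, 159, 150, 150, 154, 153, 156, 160, 160, 161, 160, 147, 130, 126, 133, 149, 163, 170]
t=5: [128, 138, 147, 149, 147, 144, 141, 137, 135, 135, 141, 156, 171, 177, 169, 152, 135, 125]
t=6: [176, 168, 158, 153, 155, 159, 163, 168, 171, 169, 159, 142, 124, 118, 127, 148, 166, 177]
t=7: [116, 125, 136, 143, 142, 138, 131, 125, 123, 127, 141, 159, 169, 174, 168, 153, 130, 117]
t=8: [169, 172, 170, 164, 163, 169, 175, 177, 177, 173, 160, 141, 125, 121, 128, 149, 165, 169]
t=9: [122, 121, 123, 128, 129, 123, 116, 112, 113, 121, 138, 159, 171, 176, 170, 154, 134, 125]
t=10: [174, 173, 176, 179, 179, 173, 166, 161, 163, 167, 160, 141, 124, 118, 126, 146, 166, 175]
t=11: [116, 116, 113, 110, 111, 118, 127, 132, 131, 130, 141, 158, 169, 173, 168, 154, 132, 119]
t=12: [166, 163, 160, 158, 160, 168, 175, 178, 177, 173, 160, 141, 126, 121, 128, 148, 164, 169]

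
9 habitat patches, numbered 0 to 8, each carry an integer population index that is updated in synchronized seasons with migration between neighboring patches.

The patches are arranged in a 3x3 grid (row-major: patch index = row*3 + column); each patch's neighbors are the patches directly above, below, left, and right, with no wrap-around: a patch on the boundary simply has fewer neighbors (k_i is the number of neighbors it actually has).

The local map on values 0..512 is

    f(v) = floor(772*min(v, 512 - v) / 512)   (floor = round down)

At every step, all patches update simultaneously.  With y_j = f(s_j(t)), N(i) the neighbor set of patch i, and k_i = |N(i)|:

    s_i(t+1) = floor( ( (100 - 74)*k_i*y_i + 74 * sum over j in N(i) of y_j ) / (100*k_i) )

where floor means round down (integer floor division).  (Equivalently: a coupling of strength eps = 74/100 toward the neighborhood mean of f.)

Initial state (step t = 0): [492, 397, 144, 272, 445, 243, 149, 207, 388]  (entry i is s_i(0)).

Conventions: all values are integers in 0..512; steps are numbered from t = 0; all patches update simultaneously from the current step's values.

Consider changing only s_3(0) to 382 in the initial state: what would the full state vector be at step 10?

Simulating step by step:
t=0: [492, 397, 144, 382, 445, 243, 149, 207, 388]
t=1: [144, 130, 255, 138, 219, 219, 246, 207, 299]
t=2: [205, 280, 294, 280, 279, 341, 288, 332, 321]
t=3: [338, 334, 309, 336, 318, 305, 317, 310, 269]
t=4: [265, 281, 294, 278, 288, 318, 286, 313, 323]
t=5: [355, 346, 322, 350, 326, 310, 329, 315, 292]
t=6: [244, 262, 279, 258, 275, 300, 271, 295, 308]
t=7: [375, 362, 348, 367, 352, 333, 356, 338, 318]
t=8: [217, 229, 247, 224, 243, 262, 238, 257, 272]
t=9: [337, 352, 363, 346, 361, 368, 359, 367, 375]
t=10: [250, 238, 227, 242, 230, 218, 232, 220, 214]

Answer: [250, 238, 227, 242, 230, 218, 232, 220, 214]
Key observation: This trace re-runs the system from the modified initial state.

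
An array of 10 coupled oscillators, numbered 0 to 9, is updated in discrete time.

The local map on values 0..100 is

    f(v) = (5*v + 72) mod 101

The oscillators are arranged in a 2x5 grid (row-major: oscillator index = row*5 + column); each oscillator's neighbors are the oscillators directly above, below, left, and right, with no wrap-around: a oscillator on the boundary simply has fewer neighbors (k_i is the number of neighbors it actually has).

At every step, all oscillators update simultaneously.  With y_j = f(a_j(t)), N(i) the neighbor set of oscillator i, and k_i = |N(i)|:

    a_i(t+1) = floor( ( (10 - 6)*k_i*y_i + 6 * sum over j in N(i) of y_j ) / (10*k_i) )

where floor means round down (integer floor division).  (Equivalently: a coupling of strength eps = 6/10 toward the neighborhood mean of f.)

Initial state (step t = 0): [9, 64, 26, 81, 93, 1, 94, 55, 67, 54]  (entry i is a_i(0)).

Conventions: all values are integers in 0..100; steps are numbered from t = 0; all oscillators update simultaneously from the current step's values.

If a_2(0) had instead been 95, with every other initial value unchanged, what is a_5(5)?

Simulating step by step:
t=0: [9, 64, 95, 81, 93, 1, 94, 55, 67, 54]
t=1: [56, 54, 58, 44, 46, 46, 56, 34, 32, 26]
t=2: [61, 47, 57, 73, 67, 69, 55, 43, 38, 39]
t=3: [34, 36, 46, 36, 30, 40, 38, 65, 60, 44]
t=4: [52, 60, 78, 57, 50, 58, 66, 83, 74, 62]
t=5: [50, 64, 64, 44, 47, 62, 81, 72, 58, 48]

Answer: a_5(5) = 62
Key observation: This trace re-runs the system from the modified initial state.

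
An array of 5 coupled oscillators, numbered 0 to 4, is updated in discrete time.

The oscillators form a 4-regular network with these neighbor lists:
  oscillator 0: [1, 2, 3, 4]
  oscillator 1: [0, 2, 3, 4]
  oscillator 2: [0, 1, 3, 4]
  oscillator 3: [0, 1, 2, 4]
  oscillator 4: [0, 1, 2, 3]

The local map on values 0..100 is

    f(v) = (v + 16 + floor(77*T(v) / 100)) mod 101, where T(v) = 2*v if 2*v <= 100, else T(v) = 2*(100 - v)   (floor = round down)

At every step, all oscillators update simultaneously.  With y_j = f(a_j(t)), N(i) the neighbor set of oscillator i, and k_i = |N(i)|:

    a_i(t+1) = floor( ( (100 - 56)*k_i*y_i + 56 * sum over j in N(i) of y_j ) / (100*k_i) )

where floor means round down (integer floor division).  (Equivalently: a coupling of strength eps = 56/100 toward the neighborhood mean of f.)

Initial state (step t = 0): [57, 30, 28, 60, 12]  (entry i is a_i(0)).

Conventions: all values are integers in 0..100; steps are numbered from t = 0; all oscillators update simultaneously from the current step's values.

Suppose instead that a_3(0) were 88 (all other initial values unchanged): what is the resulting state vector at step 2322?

Answer: [18, 18, 18, 18, 18]
Key observation: The state at step 12, [18, 18, 18, 18, 18], reappears at step 18: the system is in a cycle of period 6 from step 12 on.  Therefore the state at step 2322 equals the state at step 12 + ((2322 - 12) mod 6) = 12, which is [18, 18, 18, 18, 18].

Derivation:
t=0: [57, 30, 28, 88, 12]
t=1: [51, 67, 65, 46, 53]
t=2: [37, 34, 34, 34, 36]
t=3: [4, 2, 2, 2, 4]
t=4: [23, 22, 22, 22, 23]
t=5: [72, 71, 71, 71, 72]
t=6: [30, 30, 30, 30, 30]
t=7: [92, 92, 92, 92, 92]
t=8: [19, 19, 19, 19, 19]
t=9: [64, 64, 64, 64, 64]
t=10: [34, 34, 34, 34, 34]
t=11: [1, 1, 1, 1, 1]
t=12: [18, 18, 18, 18, 18]
t=13: [61, 61, 61, 61, 61]
t=14: [36, 36, 36, 36, 36]
t=15: [6, 6, 6, 6, 6]
t=16: [31, 31, 31, 31, 31]
t=17: [94, 94, 94, 94, 94]
t=18: [18, 18, 18, 18, 18]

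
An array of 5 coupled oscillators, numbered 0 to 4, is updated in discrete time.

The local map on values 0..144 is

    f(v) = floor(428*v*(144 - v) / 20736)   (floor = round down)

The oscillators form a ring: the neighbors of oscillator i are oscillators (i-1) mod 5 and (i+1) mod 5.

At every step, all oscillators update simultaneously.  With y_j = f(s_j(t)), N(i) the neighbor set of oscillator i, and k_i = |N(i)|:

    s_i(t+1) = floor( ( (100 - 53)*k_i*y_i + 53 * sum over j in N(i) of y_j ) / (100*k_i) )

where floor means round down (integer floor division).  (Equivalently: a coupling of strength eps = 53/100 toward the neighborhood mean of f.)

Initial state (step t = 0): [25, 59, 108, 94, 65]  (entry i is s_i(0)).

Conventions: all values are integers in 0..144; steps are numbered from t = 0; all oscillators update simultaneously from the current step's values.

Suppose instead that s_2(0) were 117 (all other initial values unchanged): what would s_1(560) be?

Simulating step by step:
t=0: [25, 59, 117, 94, 65]
t=1: [83, 81, 83, 90, 91]
t=2: [102, 104, 103, 100, 100]
t=3: [87, 86, 87, 89, 89]
t=4: [101, 102, 101, 101, 101]
t=5: [88, 88, 88, 89, 89]
t=6: [101, 101, 101, 101, 101]
t=7: [89, 89, 89, 89, 89]
t=8: [101, 101, 101, 101, 101]

Answer: s_1(560) = 101
Key observation: The state at step 6, [101, 101, 101, 101, 101], reappears at step 8: the system is in a cycle of period 2 from step 6 on.  Therefore the state at step 560 equals the state at step 6 + ((560 - 6) mod 2) = 6, which is [101, 101, 101, 101, 101].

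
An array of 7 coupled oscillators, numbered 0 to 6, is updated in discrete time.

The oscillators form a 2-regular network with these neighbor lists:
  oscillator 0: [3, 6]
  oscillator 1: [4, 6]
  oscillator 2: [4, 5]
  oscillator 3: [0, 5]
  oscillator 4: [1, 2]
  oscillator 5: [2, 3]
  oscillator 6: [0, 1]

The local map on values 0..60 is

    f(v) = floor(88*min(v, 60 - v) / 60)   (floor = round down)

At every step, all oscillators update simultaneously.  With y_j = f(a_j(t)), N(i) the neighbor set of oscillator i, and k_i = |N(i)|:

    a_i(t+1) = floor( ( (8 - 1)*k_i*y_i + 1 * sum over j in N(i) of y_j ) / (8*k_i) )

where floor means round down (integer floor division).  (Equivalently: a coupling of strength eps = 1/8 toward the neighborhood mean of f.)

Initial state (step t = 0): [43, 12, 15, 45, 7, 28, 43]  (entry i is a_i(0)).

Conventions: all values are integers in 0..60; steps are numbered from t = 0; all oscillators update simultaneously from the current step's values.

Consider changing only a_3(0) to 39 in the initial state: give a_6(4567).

Answer: a_6(4567) = 40
Key observation: The state at step 37, [41, 27, 40, 41, 27, 39, 40], reappears at step 49: the system is in a cycle of period 12 from step 37 on.  Therefore the state at step 4567 equals the state at step 37 + ((4567 - 37) mod 12) = 43, which is [39, 27, 40, 39, 27, 41, 40].

Derivation:
t=0: [43, 12, 15, 39, 7, 28, 43]
t=1: [24, 17, 22, 30, 11, 39, 23]
t=2: [35, 24, 30, 42, 17, 31, 32]
t=3: [35, 34, 42, 27, 25, 41, 40]
t=4: [35, 37, 26, 38, 35, 27, 30]
t=5: [36, 33, 37, 32, 35, 38, 42]
t=6: [34, 38, 33, 40, 36, 32, 27]
t=7: [37, 32, 38, 30, 35, 40, 38]
t=8: [33, 40, 32, 42, 36, 30, 32]
t=9: [38, 30, 40, 27, 35, 42, 40]
t=10: [32, 42, 29, 37, 36, 27, 30]
t=11: [40, 27, 41, 33, 34, 38, 42]
t=12: [29, 38, 28, 37, 37, 32, 27]
t=13: [41, 32, 40, 34, 33, 40, 38]
t=14: [28, 40, 29, 36, 38, 29, 32]
t=15: [40, 29, 41, 35, 32, 41, 40]
t=16: [29, 41, 27, 35, 40, 27, 29]
t=17: [41, 28, 38, 36, 29, 38, 41]
t=18: [27, 40, 32, 34, 41, 32, 27]
t=19: [38, 29, 40, 38, 28, 40, 38]
t=20: [32, 41, 29, 31, 40, 29, 32]
t=21: [41, 28, 41, 41, 29, 42, 40]
t=22: [27, 40, 27, 26, 41, 26, 29]
t=23: [39, 29, 38, 38, 27, 38, 41]
t=24: [29, 40, 32, 31, 38, 32, 28]
t=25: [41, 29, 40, 41, 32, 41, 40]
t=26: [27, 41, 29, 27, 40, 27, 29]
t=27: [39, 28, 41, 39, 29, 39, 40]
t=28: [29, 40, 28, 30, 41, 29, 29]
t=29: [42, 29, 40, 43, 28, 42, 41]
t=30: [25, 41, 29, 24, 40, 26, 27]
t=31: [36, 27, 40, 35, 29, 38, 38]
t=32: [34, 38, 30, 35, 41, 32, 32]
t=33: [38, 32, 42, 36, 28, 40, 40]
t=34: [32, 40, 27, 34, 40, 29, 29]
t=35: [40, 29, 38, 38, 29, 41, 41]
t=36: [29, 41, 32, 31, 41, 27, 28]
t=37: [41, 27, 40, 41, 27, 39, 40]
t=38: [27, 38, 29, 27, 38, 29, 29]
t=39: [39, 32, 41, 39, 32, 41, 41]
t=40: [29, 40, 27, 29, 40, 27, 28]
t=41: [41, 29, 38, 41, 29, 39, 40]
t=42: [27, 41, 32, 27, 41, 29, 29]
t=43: [39, 27, 40, 39, 27, 41, 40]
t=44: [29, 38, 29, 29, 38, 27, 29]
t=45: [42, 32, 41, 41, 32, 39, 41]
t=46: [26, 40, 28, 27, 40, 29, 27]
t=47: [38, 29, 40, 39, 29, 41, 38]
t=48: [31, 41, 29, 29, 41, 27, 32]
t=49: [41, 27, 40, 41, 27, 39, 40]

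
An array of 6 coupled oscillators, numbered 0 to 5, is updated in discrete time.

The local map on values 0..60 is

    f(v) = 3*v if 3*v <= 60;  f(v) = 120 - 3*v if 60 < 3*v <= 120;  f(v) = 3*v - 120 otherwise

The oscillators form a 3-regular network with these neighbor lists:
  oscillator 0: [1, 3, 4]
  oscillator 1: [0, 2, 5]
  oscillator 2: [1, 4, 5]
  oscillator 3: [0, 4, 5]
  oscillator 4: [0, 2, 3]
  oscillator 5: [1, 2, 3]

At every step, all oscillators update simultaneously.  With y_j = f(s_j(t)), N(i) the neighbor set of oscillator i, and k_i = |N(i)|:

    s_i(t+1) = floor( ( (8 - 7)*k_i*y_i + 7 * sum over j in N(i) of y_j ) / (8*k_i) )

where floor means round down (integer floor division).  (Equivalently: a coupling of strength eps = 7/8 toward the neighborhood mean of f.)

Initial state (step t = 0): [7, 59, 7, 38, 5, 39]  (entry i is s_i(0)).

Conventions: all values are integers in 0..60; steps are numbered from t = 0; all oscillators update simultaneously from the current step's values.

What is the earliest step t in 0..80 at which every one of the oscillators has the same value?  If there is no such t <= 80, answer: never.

Answer: 8
Key observation: Synchronization is absorbing here: once all oscillators are equal they stay equal, and step 8 is the first all-equal step.

Derivation:
t=0: [7, 59, 7, 38, 5, 39]  (not all equal)
t=1: [25, 20, 24, 12, 15, 24]  (not all equal)
t=2: [46, 48, 50, 44, 43, 48]  (not all equal)
t=3: [15, 24, 20, 16, 18, 22]  (not all equal)
t=4: [49, 52, 53, 50, 51, 52]  (not all equal)
t=5: [32, 34, 35, 31, 32, 35]  (not all equal)
t=6: [23, 18, 18, 21, 22, 19]  (not all equal)
t=7: [54, 54, 54, 54, 54, 55]  (not all equal)
t=8: [42, 42, 42, 42, 42, 42]  (all equal)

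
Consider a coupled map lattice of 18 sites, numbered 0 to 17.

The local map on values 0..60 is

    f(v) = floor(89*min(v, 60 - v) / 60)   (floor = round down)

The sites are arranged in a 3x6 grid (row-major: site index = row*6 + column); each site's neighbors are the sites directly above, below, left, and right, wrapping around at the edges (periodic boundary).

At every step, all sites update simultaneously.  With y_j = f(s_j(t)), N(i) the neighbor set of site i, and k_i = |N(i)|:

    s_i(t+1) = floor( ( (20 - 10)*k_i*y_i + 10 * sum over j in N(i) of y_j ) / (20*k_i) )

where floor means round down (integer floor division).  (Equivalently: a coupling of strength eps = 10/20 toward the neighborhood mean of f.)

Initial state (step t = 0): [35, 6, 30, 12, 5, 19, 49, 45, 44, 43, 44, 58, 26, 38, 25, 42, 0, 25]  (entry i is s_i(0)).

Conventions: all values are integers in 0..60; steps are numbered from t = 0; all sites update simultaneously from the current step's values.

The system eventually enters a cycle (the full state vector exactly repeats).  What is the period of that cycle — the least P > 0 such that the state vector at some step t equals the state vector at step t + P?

Simulating step by step:
t=0: [35, 6, 30, 12, 5, 19, 49, 45, 44, 43, 44, 58, 26, 38, 25, 42, 0, 25]
t=1: [29, 20, 32, 21, 12, 24, 20, 20, 27, 23, 15, 14, 34, 29, 34, 22, 11, 27]
t=2: [37, 34, 37, 31, 21, 32, 30, 32, 37, 32, 21, 25, 38, 38, 38, 30, 21, 33]
t=3: [36, 36, 35, 40, 33, 38, 40, 39, 35, 39, 33, 38, 34, 33, 34, 40, 33, 37]
t=4: [34, 35, 35, 31, 37, 33, 31, 33, 35, 32, 37, 32, 36, 37, 36, 31, 37, 34]
t=5: [38, 37, 37, 40, 35, 38, 40, 38, 37, 40, 35, 39, 36, 35, 36, 40, 35, 37]
t=6: [32, 33, 33, 30, 35, 32, 30, 32, 33, 30, 35, 32, 34, 35, 34, 30, 35, 33]
t=7: [40, 39, 40, 42, 38, 40, 42, 40, 40, 42, 38, 40, 39, 38, 39, 42, 38, 39]
t=8: [29, 30, 29, 27, 30, 29, 27, 29, 28, 27, 30, 29, 30, 31, 30, 27, 31, 30]
t=9: [42, 43, 42, 40, 43, 43, 41, 42, 41, 40, 43, 42, 43, 43, 42, 40, 43, 43]
t=10: [25, 25, 26, 28, 25, 25, 26, 26, 27, 28, 25, 25, 25, 25, 26, 28, 25, 25]
t=11: [37, 37, 38, 40, 37, 37, 37, 38, 39, 40, 37, 37, 37, 37, 38, 40, 37, 37]
t=12: [34, 33, 31, 30, 33, 34, 33, 32, 31, 29, 33, 34, 34, 33, 31, 30, 33, 34]
t=13: [38, 40, 42, 43, 40, 38, 39, 40, 42, 42, 40, 38, 38, 40, 42, 43, 40, 38]
t=14: [31, 29, 26, 25, 28, 31, 31, 28, 26, 26, 29, 31, 31, 29, 26, 25, 28, 31]
t=15: [43, 42, 38, 37, 41, 42, 42, 41, 38, 38, 41, 43, 43, 42, 38, 37, 41, 42]
t=16: [25, 26, 31, 32, 28, 26, 25, 27, 31, 32, 28, 25, 25, 26, 31, 32, 28, 26]
t=17: [37, 38, 42, 41, 40, 38, 37, 39, 42, 41, 40, 37, 37, 38, 42, 41, 40, 38]
t=18: [33, 31, 27, 27, 29, 32, 33, 31, 26, 27, 29, 32, 33, 31, 27, 27, 29, 32]
t=19: [40, 42, 40, 40, 42, 41, 40, 42, 39, 40, 42, 41, 40, 42, 40, 40, 42, 41]
t=20: [28, 26, 28, 28, 26, 27, 28, 27, 29, 28, 26, 27, 28, 26, 28, 28, 26, 27]
t=21: [40, 39, 40, 40, 38, 39, 40, 40, 41, 40, 38, 39, 40, 39, 40, 40, 38, 39]
t=22: [29, 30, 29, 29, 31, 30, 29, 29, 28, 29, 31, 30, 29, 30, 29, 29, 31, 30]
t=23: [43, 43, 42, 43, 43, 43, 43, 43, 42, 42, 43, 43, 43, 43, 42, 43, 43, 43]
t=24: [25, 25, 25, 25, 25, 25, 25, 25, 25, 25, 25, 25, 25, 25, 25, 25, 25, 25]
t=25: [37, 37, 37, 37, 37, 37, 37, 37, 37, 37, 37, 37, 37, 37, 37, 37, 37, 37]
t=26: [34, 34, 34, 34, 34, 34, 34, 34, 34, 34, 34, 34, 34, 34, 34, 34, 34, 34]
t=27: [38, 38, 38, 38, 38, 38, 38, 38, 38, 38, 38, 38, 38, 38, 38, 38, 38, 38]
t=28: [32, 32, 32, 32, 32, 32, 32, 32, 32, 32, 32, 32, 32, 32, 32, 32, 32, 32]
t=29: [41, 41, 41, 41, 41, 41, 41, 41, 41, 41, 41, 41, 41, 41, 41, 41, 41, 41]
t=30: [28, 28, 28, 28, 28, 28, 28, 28, 28, 28, 28, 28, 28, 28, 28, 28, 28, 28]
t=31: [41, 41, 41, 41, 41, 41, 41, 41, 41, 41, 41, 41, 41, 41, 41, 41, 41, 41]

Answer: 2
Key observation: The state at step 29, [41, 41, 41, 41, 41, 41, 41, 41, 41, 41, 41, 41, 41, 41, 41, 41, 41, 41], reappears at step 31 — and no state repeats earlier — so the cycle the system enters has period 2.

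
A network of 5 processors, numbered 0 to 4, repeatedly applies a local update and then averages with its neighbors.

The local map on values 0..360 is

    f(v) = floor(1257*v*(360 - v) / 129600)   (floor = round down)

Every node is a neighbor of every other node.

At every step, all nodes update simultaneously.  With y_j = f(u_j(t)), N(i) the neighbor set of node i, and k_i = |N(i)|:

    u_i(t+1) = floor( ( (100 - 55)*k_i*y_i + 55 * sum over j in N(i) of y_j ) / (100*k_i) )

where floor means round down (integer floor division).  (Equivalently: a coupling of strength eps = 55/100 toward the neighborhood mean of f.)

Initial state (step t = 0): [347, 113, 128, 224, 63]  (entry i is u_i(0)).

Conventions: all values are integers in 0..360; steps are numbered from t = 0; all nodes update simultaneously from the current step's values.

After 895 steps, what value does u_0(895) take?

Answer: u_0(895) = 174
Key observation: The state at step 8, [313, 313, 313, 313, 313], reappears at step 12: the system is in a cycle of period 4 from step 8 on.  Therefore the state at step 895 equals the state at step 8 + ((895 - 8) mod 4) = 11, which is [174, 174, 174, 174, 174].

Derivation:
t=0: [347, 113, 128, 224, 63]
t=1: [161, 232, 238, 240, 204]
t=2: [298, 291, 289, 288, 297]
t=3: [187, 191, 193, 193, 187]
t=4: [312, 312, 312, 312, 312]
t=5: [145, 145, 145, 145, 145]
t=6: [302, 302, 302, 302, 302]
t=7: [169, 169, 169, 169, 169]
t=8: [313, 313, 313, 313, 313]
t=9: [142, 142, 142, 142, 142]
t=10: [300, 300, 300, 300, 300]
t=11: [174, 174, 174, 174, 174]
t=12: [313, 313, 313, 313, 313]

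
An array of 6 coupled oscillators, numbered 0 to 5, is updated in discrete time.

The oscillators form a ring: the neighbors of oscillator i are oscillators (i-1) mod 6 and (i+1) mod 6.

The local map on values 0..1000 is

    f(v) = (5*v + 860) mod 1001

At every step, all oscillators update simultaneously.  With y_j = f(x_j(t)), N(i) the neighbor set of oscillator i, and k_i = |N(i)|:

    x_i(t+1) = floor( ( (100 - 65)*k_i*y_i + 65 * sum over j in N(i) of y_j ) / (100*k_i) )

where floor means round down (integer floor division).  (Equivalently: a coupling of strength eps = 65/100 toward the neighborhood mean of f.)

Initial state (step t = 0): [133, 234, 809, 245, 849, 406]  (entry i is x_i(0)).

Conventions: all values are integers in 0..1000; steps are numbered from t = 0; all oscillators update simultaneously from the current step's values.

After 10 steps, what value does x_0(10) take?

Answer: x_0(10) = 586

Derivation:
t=0: [133, 234, 809, 245, 849, 406]
t=1: [481, 472, 351, 354, 350, 513]
t=2: [299, 360, 489, 616, 554, 430]
t=3: [339, 443, 624, 629, 526, 320]
t=4: [365, 522, 365, 476, 319, 498]
t=5: [503, 607, 467, 452, 348, 490]
t=6: [519, 495, 395, 297, 347, 422]
t=7: [580, 533, 510, 583, 633, 678]
t=8: [514, 561, 563, 409, 338, 338]
t=9: [542, 588, 743, 712, 663, 508]
t=10: [586, 648, 594, 386, 324, 378]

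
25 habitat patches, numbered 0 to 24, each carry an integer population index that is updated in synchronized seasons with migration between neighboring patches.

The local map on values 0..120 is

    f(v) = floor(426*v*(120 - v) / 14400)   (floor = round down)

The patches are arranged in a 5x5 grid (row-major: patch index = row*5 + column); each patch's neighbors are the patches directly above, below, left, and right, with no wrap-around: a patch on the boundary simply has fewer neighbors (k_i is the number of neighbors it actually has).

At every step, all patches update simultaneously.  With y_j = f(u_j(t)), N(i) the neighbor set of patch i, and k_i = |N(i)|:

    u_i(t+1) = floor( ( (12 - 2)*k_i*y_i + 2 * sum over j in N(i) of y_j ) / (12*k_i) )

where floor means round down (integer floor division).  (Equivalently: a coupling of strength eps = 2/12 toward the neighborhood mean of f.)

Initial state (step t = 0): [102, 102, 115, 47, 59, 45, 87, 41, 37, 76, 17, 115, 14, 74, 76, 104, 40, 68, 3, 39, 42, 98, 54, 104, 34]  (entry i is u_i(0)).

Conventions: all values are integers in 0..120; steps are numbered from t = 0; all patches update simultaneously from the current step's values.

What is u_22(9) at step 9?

Simulating step by step:
t=0: [102, 102, 115, 47, 59, 45, 87, 41, 37, 76, 17, 115, 14, 74, 76, 104, 40, 68, 3, 39, 42, 98, 54, 104, 34]
t=1: [57, 53, 28, 96, 104, 93, 81, 88, 91, 98, 51, 25, 49, 93, 97, 54, 88, 97, 22, 88, 89, 68, 99, 52, 83]
t=2: [103, 102, 77, 67, 51, 78, 91, 83, 77, 63, 100, 74, 97, 74, 67, 102, 83, 67, 66, 81, 84, 99, 66, 98, 90]
t=3: [55, 57, 94, 104, 104, 90, 79, 89, 97, 105, 63, 95, 71, 98, 104, 58, 88, 102, 102, 93, 83, 66, 100, 68, 78]
t=4: [102, 103, 73, 51, 48, 82, 93, 81, 64, 47, 102, 74, 96, 63, 51, 103, 83, 57, 57, 72, 92, 100, 63, 98, 94]
t=5: [56, 55, 97, 103, 102, 86, 75, 92, 105, 101, 58, 95, 73, 104, 103, 54, 88, 103, 104, 100, 72, 64, 101, 68, 73]
t=6: [104, 102, 67, 51, 53, 88, 96, 76, 48, 55, 102, 74, 94, 51, 51, 103, 83, 54, 51, 60, 102, 101, 61, 98, 97]
t=7: [52, 57, 101, 104, 104, 78, 70, 96, 102, 104, 58, 95, 76, 102, 104, 53, 88, 103, 102, 103, 53, 60, 100, 67, 69]
t=8: [103, 102, 59, 49, 49, 97, 100, 69, 54, 49, 103, 74, 91, 55, 49, 103, 83, 54, 55, 54, 105, 102, 63, 99, 99]
t=9: [52, 57, 102, 102, 102, 63, 62, 101, 104, 102, 54, 94, 82, 103, 102, 52, 87, 103, 103, 102, 47, 58, 100, 65, 64]

Answer: u_22(9) = 100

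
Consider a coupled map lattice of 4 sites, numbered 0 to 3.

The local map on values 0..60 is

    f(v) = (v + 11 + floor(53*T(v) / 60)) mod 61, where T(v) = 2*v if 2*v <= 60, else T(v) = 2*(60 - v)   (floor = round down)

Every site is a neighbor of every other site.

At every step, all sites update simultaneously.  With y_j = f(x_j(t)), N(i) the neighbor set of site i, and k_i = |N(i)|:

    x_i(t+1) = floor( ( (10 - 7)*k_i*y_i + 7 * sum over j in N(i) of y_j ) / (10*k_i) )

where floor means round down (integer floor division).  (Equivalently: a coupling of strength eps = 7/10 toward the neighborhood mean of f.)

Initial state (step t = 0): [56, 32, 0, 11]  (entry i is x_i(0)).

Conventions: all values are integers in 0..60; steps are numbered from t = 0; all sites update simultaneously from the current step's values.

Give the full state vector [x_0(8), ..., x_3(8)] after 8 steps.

Answer: [20, 20, 20, 20]

Derivation:
t=0: [56, 32, 0, 11]
t=1: [23, 24, 23, 25]
t=2: [15, 15, 15, 15]
t=3: [52, 52, 52, 52]
t=4: [16, 16, 16, 16]
t=5: [55, 55, 55, 55]
t=6: [13, 13, 13, 13]
t=7: [46, 46, 46, 46]
t=8: [20, 20, 20, 20]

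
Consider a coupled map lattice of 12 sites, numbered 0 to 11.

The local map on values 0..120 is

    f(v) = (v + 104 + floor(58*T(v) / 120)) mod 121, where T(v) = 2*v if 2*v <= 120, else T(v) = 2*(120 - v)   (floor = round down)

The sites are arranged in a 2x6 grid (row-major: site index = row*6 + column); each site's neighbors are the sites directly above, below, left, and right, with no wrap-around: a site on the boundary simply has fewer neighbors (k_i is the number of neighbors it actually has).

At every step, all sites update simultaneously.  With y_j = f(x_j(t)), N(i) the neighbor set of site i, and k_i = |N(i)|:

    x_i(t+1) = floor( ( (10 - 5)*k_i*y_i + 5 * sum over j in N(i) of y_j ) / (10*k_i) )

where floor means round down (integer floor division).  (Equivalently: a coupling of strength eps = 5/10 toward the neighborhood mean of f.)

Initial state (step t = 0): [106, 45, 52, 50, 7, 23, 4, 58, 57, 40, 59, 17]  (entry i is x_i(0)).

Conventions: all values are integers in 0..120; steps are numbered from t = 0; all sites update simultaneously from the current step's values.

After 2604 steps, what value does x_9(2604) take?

Simulating step by step:
t=0: [106, 45, 52, 50, 7, 23, 4, 58, 57, 40, 59, 17]
t=1: [96, 82, 83, 84, 93, 47, 105, 94, 88, 76, 81, 39]
t=2: [101, 101, 101, 101, 97, 77, 102, 101, 101, 101, 94, 73]
t=3: [102, 102, 102, 102, 101, 101, 102, 102, 102, 102, 101, 101]
t=4: [102, 102, 102, 102, 102, 102, 102, 102, 102, 102, 102, 102]
t=5: [102, 102, 102, 102, 102, 102, 102, 102, 102, 102, 102, 102]

Answer: x_9(2604) = 102
Key observation: The state at step 4, [102, 102, 102, 102, 102, 102, 102, 102, 102, 102, 102, 102], reappears at step 5: the system is in a cycle of period 1 from step 4 on.  Therefore the state at step 2604 equals the state at step 4 + ((2604 - 4) mod 1) = 4, which is [102, 102, 102, 102, 102, 102, 102, 102, 102, 102, 102, 102].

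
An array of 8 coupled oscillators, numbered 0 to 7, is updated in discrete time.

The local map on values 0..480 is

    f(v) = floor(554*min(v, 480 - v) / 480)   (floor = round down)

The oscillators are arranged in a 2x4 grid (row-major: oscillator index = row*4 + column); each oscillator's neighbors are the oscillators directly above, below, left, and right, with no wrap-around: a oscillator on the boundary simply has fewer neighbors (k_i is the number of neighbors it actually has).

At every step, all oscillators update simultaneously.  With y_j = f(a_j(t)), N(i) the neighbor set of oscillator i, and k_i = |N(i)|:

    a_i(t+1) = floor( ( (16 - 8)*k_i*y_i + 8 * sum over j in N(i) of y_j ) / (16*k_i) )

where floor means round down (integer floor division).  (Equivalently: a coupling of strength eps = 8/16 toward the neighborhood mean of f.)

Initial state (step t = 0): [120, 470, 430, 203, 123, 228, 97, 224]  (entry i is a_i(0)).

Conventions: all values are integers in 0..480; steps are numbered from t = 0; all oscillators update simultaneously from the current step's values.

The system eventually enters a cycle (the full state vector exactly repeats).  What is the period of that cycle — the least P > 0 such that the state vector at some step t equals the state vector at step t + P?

Simulating step by step:
t=0: [120, 470, 430, 203, 123, 228, 97, 224]
t=1: [107, 81, 87, 195, 170, 175, 151, 215]
t=2: [133, 117, 132, 199, 179, 177, 178, 223]
t=3: [161, 152, 170, 216, 192, 193, 204, 237]
t=4: [191, 188, 207, 241, 212, 216, 232, 257]
t=5: [225, 225, 245, 261, 239, 245, 257, 264]
t=6: [263, 263, 263, 256, 270, 267, 260, 251]
t=7: [248, 249, 251, 257, 244, 246, 253, 259]
t=8: [268, 266, 262, 258, 270, 268, 262, 257]
t=9: [244, 246, 251, 255, 243, 245, 250, 255]
t=10: [271, 269, 264, 260, 272, 270, 264, 260]
t=11: [241, 243, 248, 252, 240, 243, 248, 252]
t=12: [275, 272, 267, 264, 275, 272, 267, 264]
t=13: [237, 240, 244, 248, 237, 240, 244, 248]
t=14: [274, 275, 272, 268, 274, 275, 272, 268]
t=15: [236, 236, 240, 243, 236, 236, 240, 243]
t=16: [272, 272, 275, 274, 272, 272, 275, 274]
t=17: [240, 239, 236, 236, 240, 239, 236, 236]
t=18: [276, 274, 272, 272, 276, 274, 272, 272]
t=19: [235, 237, 239, 240, 235, 237, 239, 240]
t=20: [271, 273, 275, 276, 271, 273, 275, 276]
t=21: [240, 238, 236, 235, 240, 238, 236, 235]
t=22: [276, 274, 272, 271, 276, 274, 272, 271]
t=23: [235, 237, 239, 240, 235, 237, 239, 240]

Answer: 4
Key observation: The state at step 19, [235, 237, 239, 240, 235, 237, 239, 240], reappears at step 23 — and no state repeats earlier — so the cycle the system enters has period 4.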